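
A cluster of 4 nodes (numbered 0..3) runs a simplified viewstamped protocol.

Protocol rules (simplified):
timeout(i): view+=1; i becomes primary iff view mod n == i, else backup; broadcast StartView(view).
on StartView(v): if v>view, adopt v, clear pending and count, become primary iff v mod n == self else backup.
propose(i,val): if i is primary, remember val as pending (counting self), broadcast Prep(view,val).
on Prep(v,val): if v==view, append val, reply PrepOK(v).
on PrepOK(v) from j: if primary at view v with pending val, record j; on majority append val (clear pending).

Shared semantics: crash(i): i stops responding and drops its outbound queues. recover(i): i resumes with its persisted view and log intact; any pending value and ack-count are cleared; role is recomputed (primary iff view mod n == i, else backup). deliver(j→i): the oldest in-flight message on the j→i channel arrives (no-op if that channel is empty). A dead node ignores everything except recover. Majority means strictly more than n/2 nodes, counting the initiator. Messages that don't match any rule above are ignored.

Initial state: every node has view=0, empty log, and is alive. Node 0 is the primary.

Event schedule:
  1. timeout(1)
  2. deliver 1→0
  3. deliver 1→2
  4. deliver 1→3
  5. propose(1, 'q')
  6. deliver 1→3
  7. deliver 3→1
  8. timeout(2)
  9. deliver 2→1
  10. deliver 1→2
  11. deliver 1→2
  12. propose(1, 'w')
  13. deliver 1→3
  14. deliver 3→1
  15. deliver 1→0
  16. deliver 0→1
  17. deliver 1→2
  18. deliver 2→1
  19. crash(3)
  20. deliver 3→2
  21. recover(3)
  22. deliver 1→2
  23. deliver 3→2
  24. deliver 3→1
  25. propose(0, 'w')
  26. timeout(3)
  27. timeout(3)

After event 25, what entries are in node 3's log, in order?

[1] timeout(1) → N1(prim v1 [-])
[2] deliver 1→0 → N0(back v1 [-])
[3] deliver 1→2 → N2(back v1 [-])
[4] deliver 1→3 → N3(back v1 [-])
[5] propose(1,'q') → ∅
[6] deliver 1→3 → N3(back v1 [q])
[7] deliver 3→1 → ∅
[8] timeout(2) → N2(prim v2 [-])
[9] deliver 2→1 → N1(back v2 [-])
[10] deliver 1→2 → ∅
[11] deliver 1→2 → ∅
[12] propose(1,'w') → ∅
[13] deliver 1→3 → ∅
[14] deliver 3→1 → ∅
[15] deliver 1→0 → N0(back v1 [q])
[16] deliver 0→1 → ∅
[17] deliver 1→2 → ∅
[18] deliver 2→1 → ∅
[19] crash(3) → N3(✗back v1 [q])
[20] deliver 3→2 → ∅
[21] recover(3) → N3(back v1 [q])
[22] deliver 1→2 → ∅
[23] deliver 3→2 → ∅
[24] deliver 3→1 → ∅
[25] propose(0,'w') → ∅

q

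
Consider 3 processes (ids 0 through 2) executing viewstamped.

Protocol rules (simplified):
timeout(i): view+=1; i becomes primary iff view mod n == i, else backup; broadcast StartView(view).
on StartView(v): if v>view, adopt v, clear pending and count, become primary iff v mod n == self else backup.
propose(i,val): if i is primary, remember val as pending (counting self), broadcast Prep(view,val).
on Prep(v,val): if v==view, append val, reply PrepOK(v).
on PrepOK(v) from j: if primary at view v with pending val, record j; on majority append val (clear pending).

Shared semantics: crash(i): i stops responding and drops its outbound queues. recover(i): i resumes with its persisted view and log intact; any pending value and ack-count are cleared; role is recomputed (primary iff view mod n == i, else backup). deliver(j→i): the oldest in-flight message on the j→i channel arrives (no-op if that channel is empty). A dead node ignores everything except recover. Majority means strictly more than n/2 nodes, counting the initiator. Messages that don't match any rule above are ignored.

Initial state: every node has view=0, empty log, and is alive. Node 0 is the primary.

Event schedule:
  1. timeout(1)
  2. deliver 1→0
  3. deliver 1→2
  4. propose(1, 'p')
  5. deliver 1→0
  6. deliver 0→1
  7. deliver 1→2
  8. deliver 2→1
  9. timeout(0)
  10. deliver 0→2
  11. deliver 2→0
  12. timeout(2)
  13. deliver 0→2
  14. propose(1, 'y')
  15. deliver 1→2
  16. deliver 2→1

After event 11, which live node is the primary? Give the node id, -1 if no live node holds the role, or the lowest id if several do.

1

e1 timeout(1): 1[prim,v=1,-]
e2 deliver 1→0: 0[back,v=1,-]
e3 deliver 1→2: 2[back,v=1,-]
e4 propose(1,'p'): ·
e5 deliver 1→0: 0[back,v=1,p]
e6 deliver 0→1: 1[prim,v=1,p]
e7 deliver 1→2: 2[back,v=1,p]
e8 deliver 2→1: ·
e9 timeout(0): 0[back,v=2,p]
e10 deliver 0→2: 2[prim,v=2,p]
e11 deliver 2→0: ·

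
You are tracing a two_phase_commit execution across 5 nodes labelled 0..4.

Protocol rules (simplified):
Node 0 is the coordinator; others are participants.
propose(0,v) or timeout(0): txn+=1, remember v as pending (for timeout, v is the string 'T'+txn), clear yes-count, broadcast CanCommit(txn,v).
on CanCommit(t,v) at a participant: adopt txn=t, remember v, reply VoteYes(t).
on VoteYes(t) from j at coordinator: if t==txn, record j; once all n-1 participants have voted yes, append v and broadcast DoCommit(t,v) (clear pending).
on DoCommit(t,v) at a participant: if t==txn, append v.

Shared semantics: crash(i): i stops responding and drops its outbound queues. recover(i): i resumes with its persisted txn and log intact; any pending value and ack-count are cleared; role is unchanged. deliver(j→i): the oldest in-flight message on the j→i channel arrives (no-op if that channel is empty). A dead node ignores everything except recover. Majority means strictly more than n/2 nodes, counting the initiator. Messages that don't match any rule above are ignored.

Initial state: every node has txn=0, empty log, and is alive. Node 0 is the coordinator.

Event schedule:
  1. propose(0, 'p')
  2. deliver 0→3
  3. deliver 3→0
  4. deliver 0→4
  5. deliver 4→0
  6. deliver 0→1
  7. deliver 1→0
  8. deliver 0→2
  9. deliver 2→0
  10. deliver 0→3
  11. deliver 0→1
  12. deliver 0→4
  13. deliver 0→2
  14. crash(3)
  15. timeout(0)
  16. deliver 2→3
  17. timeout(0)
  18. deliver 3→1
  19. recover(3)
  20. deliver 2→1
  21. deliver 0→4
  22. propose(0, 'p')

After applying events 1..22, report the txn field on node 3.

1

step 1 propose(0,'p'): 0={coor,t=1,log=-}
step 2 deliver 0→3: 3={part,t=1,log=-}
step 3 deliver 3→0: —
step 4 deliver 0→4: 4={part,t=1,log=-}
step 5 deliver 4→0: —
step 6 deliver 0→1: 1={part,t=1,log=-}
step 7 deliver 1→0: —
step 8 deliver 0→2: 2={part,t=1,log=-}
step 9 deliver 2→0: 0={coor,t=1,log=p}
step 10 deliver 0→3: 3={part,t=1,log=p}
step 11 deliver 0→1: 1={part,t=1,log=p}
step 12 deliver 0→4: 4={part,t=1,log=p}
step 13 deliver 0→2: 2={part,t=1,log=p}
step 14 crash(3): 3={✗part,t=1,log=p}
step 15 timeout(0): 0={coor,t=2,log=p}
step 16 deliver 2→3: —
step 17 timeout(0): 0={coor,t=3,log=p}
step 18 deliver 3→1: —
step 19 recover(3): 3={part,t=1,log=p}
step 20 deliver 2→1: —
step 21 deliver 0→4: 4={part,t=2,log=p}
step 22 propose(0,'p'): 0={coor,t=4,log=p}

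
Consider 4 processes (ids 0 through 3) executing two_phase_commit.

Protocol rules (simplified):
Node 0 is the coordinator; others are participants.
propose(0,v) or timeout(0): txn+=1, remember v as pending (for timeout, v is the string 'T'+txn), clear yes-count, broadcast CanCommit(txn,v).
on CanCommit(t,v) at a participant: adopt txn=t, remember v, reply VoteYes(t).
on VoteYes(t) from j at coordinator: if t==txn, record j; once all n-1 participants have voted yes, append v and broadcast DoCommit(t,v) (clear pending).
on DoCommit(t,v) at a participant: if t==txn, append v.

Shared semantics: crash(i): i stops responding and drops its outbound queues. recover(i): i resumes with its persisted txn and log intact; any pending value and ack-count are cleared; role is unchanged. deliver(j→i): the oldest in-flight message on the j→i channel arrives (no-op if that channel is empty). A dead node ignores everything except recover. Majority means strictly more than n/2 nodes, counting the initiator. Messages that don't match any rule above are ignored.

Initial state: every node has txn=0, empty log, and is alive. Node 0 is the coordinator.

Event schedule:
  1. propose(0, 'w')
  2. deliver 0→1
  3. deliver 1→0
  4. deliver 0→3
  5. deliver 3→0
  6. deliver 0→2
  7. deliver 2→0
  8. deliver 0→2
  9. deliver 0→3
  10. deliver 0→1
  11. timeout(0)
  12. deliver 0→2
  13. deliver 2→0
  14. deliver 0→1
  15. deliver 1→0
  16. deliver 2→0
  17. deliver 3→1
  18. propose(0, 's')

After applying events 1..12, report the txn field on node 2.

2

step 1 propose(0,'w'): 0={coor,t=1,log=-}
step 2 deliver 0→1: 1={part,t=1,log=-}
step 3 deliver 1→0: —
step 4 deliver 0→3: 3={part,t=1,log=-}
step 5 deliver 3→0: —
step 6 deliver 0→2: 2={part,t=1,log=-}
step 7 deliver 2→0: 0={coor,t=1,log=w}
step 8 deliver 0→2: 2={part,t=1,log=w}
step 9 deliver 0→3: 3={part,t=1,log=w}
step 10 deliver 0→1: 1={part,t=1,log=w}
step 11 timeout(0): 0={coor,t=2,log=w}
step 12 deliver 0→2: 2={part,t=2,log=w}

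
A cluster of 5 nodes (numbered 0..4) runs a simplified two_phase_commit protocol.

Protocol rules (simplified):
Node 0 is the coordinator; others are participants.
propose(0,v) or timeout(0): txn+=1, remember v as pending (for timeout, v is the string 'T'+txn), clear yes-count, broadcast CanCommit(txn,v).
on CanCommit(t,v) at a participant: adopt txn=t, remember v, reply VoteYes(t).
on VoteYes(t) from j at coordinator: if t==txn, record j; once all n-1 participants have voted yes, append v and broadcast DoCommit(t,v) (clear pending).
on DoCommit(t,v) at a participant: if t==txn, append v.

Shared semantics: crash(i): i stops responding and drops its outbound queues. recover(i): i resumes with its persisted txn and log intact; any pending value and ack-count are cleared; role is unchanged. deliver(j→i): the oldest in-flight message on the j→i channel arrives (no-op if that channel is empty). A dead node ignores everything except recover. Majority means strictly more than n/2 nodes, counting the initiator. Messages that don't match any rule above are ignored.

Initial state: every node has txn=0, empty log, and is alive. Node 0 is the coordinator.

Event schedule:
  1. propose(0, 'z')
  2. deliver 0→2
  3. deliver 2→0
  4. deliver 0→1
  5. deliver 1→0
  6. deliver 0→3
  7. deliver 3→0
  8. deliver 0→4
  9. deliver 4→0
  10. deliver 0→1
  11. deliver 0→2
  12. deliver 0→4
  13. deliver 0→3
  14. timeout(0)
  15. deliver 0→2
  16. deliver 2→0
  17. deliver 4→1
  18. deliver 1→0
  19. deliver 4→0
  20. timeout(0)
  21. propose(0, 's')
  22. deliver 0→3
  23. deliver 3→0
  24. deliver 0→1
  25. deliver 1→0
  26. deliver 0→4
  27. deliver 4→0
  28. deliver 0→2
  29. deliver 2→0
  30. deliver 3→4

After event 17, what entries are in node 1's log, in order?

z

step 1 propose(0,'z'): 0={coor,t=1,log=-}
step 2 deliver 0→2: 2={part,t=1,log=-}
step 3 deliver 2→0: —
step 4 deliver 0→1: 1={part,t=1,log=-}
step 5 deliver 1→0: —
step 6 deliver 0→3: 3={part,t=1,log=-}
step 7 deliver 3→0: —
step 8 deliver 0→4: 4={part,t=1,log=-}
step 9 deliver 4→0: 0={coor,t=1,log=z}
step 10 deliver 0→1: 1={part,t=1,log=z}
step 11 deliver 0→2: 2={part,t=1,log=z}
step 12 deliver 0→4: 4={part,t=1,log=z}
step 13 deliver 0→3: 3={part,t=1,log=z}
step 14 timeout(0): 0={coor,t=2,log=z}
step 15 deliver 0→2: 2={part,t=2,log=z}
step 16 deliver 2→0: —
step 17 deliver 4→1: —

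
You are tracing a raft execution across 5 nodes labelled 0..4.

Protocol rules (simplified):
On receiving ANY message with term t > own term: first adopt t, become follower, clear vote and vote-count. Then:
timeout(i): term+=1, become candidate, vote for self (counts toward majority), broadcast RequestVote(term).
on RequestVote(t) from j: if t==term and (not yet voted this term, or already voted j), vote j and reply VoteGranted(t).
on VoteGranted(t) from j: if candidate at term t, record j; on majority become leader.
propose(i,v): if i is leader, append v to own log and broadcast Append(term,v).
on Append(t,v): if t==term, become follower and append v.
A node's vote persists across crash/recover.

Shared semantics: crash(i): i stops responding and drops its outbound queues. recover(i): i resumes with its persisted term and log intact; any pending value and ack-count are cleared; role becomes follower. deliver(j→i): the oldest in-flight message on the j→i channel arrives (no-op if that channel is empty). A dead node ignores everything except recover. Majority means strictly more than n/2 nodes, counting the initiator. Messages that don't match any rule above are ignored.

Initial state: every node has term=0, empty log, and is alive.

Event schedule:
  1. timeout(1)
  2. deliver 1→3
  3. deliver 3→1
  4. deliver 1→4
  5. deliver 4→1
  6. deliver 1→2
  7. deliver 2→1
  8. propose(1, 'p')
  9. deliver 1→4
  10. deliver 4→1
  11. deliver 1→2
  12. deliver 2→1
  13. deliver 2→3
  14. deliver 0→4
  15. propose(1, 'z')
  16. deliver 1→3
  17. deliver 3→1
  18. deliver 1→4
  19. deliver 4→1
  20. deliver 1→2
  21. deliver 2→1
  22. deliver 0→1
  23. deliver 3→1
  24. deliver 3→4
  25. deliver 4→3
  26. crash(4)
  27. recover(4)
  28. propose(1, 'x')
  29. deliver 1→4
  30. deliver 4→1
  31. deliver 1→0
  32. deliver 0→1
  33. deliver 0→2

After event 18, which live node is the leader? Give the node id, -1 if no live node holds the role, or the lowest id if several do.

e1 timeout(1): 1[cand,t=1,-]
e2 deliver 1→3: 3[foll,t=1,-]
e3 deliver 3→1: ·
e4 deliver 1→4: 4[foll,t=1,-]
e5 deliver 4→1: 1[lead,t=1,-]
e6 deliver 1→2: 2[foll,t=1,-]
e7 deliver 2→1: ·
e8 propose(1,'p'): 1[lead,t=1,p]
e9 deliver 1→4: 4[foll,t=1,p]
e10 deliver 4→1: ·
e11 deliver 1→2: 2[foll,t=1,p]
e12 deliver 2→1: ·
e13 deliver 2→3: ·
e14 deliver 0→4: ·
e15 propose(1,'z'): 1[lead,t=1,p,z]
e16 deliver 1→3: 3[foll,t=1,p]
e17 deliver 3→1: ·
e18 deliver 1→4: 4[foll,t=1,p,z]

1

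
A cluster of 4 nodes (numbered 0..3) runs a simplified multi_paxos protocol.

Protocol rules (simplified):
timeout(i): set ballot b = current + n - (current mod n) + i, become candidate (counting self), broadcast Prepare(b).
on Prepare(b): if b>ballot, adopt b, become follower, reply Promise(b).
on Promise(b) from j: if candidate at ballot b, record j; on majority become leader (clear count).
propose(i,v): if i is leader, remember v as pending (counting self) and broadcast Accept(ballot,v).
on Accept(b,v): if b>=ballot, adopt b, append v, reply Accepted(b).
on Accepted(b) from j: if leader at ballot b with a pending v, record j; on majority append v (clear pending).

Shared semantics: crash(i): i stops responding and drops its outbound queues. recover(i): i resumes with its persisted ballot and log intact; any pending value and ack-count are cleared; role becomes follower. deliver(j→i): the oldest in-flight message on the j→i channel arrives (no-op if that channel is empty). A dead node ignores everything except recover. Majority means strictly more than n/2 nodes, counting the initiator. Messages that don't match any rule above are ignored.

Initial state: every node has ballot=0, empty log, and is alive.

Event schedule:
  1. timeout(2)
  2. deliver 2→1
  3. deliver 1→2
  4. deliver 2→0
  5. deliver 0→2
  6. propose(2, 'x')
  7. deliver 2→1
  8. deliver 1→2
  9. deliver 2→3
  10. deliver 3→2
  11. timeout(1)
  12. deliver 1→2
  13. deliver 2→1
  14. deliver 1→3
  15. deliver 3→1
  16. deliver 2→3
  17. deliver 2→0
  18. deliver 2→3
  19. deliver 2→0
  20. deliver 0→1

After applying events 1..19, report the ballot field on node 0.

6

step 1 timeout(2): 2={cand,b=6,log=-}
step 2 deliver 2→1: 1={foll,b=6,log=-}
step 3 deliver 1→2: —
step 4 deliver 2→0: 0={foll,b=6,log=-}
step 5 deliver 0→2: 2={lead,b=6,log=-}
step 6 propose(2,'x'): —
step 7 deliver 2→1: 1={foll,b=6,log=x}
step 8 deliver 1→2: —
step 9 deliver 2→3: 3={foll,b=6,log=-}
step 10 deliver 3→2: —
step 11 timeout(1): 1={cand,b=9,log=x}
step 12 deliver 1→2: 2={foll,b=9,log=-}
step 13 deliver 2→1: —
step 14 deliver 1→3: 3={foll,b=9,log=-}
step 15 deliver 3→1: 1={lead,b=9,log=x}
step 16 deliver 2→3: —
step 17 deliver 2→0: 0={foll,b=6,log=x}
step 18 deliver 2→3: —
step 19 deliver 2→0: —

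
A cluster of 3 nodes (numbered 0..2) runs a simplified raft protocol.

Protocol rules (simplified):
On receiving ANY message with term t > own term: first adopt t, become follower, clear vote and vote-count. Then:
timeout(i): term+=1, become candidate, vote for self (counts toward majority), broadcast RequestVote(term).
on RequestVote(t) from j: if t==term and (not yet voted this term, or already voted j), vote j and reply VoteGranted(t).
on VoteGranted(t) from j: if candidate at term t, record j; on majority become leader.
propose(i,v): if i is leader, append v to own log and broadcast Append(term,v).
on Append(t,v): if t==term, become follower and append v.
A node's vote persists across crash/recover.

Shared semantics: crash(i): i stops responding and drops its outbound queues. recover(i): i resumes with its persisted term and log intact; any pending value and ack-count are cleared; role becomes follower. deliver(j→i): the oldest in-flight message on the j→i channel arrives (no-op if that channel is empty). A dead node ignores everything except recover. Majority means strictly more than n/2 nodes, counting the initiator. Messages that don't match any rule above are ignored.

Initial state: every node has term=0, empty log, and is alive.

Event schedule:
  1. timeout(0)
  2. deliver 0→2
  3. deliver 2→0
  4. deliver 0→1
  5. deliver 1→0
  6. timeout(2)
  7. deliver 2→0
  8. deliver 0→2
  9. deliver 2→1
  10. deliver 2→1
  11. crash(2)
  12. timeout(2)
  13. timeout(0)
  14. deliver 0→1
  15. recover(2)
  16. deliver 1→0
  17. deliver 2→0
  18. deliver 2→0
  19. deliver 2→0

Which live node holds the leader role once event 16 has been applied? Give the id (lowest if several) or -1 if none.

step 1 timeout(0): 0={cand,t=1,log=-}
step 2 deliver 0→2: 2={foll,t=1,log=-}
step 3 deliver 2→0: 0={lead,t=1,log=-}
step 4 deliver 0→1: 1={foll,t=1,log=-}
step 5 deliver 1→0: —
step 6 timeout(2): 2={cand,t=2,log=-}
step 7 deliver 2→0: 0={foll,t=2,log=-}
step 8 deliver 0→2: 2={lead,t=2,log=-}
step 9 deliver 2→1: 1={foll,t=2,log=-}
step 10 deliver 2→1: —
step 11 crash(2): 2={✗lead,t=2,log=-}
step 12 timeout(2): —
step 13 timeout(0): 0={cand,t=3,log=-}
step 14 deliver 0→1: 1={foll,t=3,log=-}
step 15 recover(2): 2={foll,t=2,log=-}
step 16 deliver 1→0: 0={lead,t=3,log=-}

0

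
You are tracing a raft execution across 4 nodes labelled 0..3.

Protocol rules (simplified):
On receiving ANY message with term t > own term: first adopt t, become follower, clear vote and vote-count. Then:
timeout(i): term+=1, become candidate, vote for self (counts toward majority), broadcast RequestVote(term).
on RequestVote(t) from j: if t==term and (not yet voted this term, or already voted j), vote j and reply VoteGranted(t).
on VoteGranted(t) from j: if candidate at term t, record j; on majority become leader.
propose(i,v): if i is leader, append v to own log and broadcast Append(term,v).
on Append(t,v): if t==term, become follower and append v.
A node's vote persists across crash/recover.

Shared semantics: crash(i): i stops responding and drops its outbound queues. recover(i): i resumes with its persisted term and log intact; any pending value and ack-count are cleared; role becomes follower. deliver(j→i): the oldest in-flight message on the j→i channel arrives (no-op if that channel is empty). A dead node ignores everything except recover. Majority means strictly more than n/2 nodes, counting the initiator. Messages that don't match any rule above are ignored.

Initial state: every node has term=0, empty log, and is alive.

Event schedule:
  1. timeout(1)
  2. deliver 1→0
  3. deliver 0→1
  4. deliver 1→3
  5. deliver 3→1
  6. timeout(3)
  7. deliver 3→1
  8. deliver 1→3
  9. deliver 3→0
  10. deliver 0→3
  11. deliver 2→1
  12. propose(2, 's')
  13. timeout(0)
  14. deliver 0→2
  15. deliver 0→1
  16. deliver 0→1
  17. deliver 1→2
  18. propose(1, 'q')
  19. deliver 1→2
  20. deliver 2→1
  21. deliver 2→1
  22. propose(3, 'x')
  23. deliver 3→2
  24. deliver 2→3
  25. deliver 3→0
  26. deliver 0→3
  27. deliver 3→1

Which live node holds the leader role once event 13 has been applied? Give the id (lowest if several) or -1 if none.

3

step 1 timeout(1): 1={cand,t=1,log=-}
step 2 deliver 1→0: 0={foll,t=1,log=-}
step 3 deliver 0→1: —
step 4 deliver 1→3: 3={foll,t=1,log=-}
step 5 deliver 3→1: 1={lead,t=1,log=-}
step 6 timeout(3): 3={cand,t=2,log=-}
step 7 deliver 3→1: 1={foll,t=2,log=-}
step 8 deliver 1→3: —
step 9 deliver 3→0: 0={foll,t=2,log=-}
step 10 deliver 0→3: 3={lead,t=2,log=-}
step 11 deliver 2→1: —
step 12 propose(2,'s'): —
step 13 timeout(0): 0={cand,t=3,log=-}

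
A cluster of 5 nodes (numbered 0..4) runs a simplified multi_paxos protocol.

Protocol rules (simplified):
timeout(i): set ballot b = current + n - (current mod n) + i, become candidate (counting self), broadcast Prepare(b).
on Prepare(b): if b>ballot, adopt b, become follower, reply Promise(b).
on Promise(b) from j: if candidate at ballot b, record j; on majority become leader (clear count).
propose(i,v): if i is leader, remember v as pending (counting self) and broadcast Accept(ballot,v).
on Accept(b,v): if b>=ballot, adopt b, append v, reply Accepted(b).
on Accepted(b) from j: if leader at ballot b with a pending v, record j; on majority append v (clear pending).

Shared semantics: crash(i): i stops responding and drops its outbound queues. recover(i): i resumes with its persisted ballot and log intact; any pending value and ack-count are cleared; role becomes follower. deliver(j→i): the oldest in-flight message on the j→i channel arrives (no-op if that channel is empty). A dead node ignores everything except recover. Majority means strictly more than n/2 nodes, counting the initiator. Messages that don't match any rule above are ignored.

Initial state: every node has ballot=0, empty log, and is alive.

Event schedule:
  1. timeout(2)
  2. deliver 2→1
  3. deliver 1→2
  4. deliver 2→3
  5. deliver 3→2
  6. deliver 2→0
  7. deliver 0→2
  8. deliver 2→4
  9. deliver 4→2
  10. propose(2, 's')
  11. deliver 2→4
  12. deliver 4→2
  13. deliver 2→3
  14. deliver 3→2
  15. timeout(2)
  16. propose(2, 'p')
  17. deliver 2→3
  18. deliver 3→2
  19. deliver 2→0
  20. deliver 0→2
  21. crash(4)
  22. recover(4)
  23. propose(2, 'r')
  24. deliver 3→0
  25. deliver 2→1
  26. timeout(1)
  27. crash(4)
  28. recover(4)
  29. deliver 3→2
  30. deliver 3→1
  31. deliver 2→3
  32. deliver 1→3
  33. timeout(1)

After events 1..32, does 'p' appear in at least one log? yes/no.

no

1. timeout(2):  <2:cand b7 ->
2. deliver 2→1:  <1:foll b7 ->
3. deliver 1→2:  nop
4. deliver 2→3:  <3:foll b7 ->
5. deliver 3→2:  <2:lead b7 ->
6. deliver 2→0:  <0:foll b7 ->
7. deliver 0→2:  nop
8. deliver 2→4:  <4:foll b7 ->
9. deliver 4→2:  nop
10. propose(2,'s'):  nop
11. deliver 2→4:  <4:foll b7 s>
12. deliver 4→2:  nop
13. deliver 2→3:  <3:foll b7 s>
14. deliver 3→2:  <2:lead b7 s>
15. timeout(2):  <2:cand b12 s>
16. propose(2,'p'):  nop
17. deliver 2→3:  <3:foll b12 s>
18. deliver 3→2:  nop
19. deliver 2→0:  <0:foll b7 s>
20. deliver 0→2:  nop
21. crash(4):  <4:✗foll b7 s>
22. recover(4):  <4:foll b7 s>
23. propose(2,'r'):  nop
24. deliver 3→0:  nop
25. deliver 2→1:  <1:foll b7 s>
26. timeout(1):  <1:cand b11 s>
27. crash(4):  <4:✗foll b7 s>
28. recover(4):  <4:foll b7 s>
29. deliver 3→2:  nop
30. deliver 3→1:  nop
31. deliver 2→3:  nop
32. deliver 1→3:  nop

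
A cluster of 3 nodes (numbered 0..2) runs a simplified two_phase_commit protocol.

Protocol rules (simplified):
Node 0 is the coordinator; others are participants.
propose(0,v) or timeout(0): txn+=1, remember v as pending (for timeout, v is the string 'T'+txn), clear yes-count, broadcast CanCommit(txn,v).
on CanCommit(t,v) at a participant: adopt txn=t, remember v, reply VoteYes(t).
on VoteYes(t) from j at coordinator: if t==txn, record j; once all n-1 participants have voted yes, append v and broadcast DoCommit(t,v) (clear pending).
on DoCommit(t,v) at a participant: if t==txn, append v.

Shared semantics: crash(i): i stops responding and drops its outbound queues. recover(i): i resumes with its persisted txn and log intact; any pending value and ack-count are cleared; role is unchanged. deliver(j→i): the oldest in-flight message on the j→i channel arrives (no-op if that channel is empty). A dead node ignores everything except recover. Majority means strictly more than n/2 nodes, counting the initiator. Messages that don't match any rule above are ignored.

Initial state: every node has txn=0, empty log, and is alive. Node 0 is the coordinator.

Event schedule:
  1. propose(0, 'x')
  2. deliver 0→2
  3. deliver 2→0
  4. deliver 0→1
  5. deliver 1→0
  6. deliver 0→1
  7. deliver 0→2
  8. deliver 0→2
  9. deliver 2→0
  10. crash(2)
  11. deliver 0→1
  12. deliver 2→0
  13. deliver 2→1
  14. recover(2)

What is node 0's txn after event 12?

e1 propose(0,'x'): 0[coor,t=1,-]
e2 deliver 0→2: 2[part,t=1,-]
e3 deliver 2→0: ·
e4 deliver 0→1: 1[part,t=1,-]
e5 deliver 1→0: 0[coor,t=1,x]
e6 deliver 0→1: 1[part,t=1,x]
e7 deliver 0→2: 2[part,t=1,x]
e8 deliver 0→2: ·
e9 deliver 2→0: ·
e10 crash(2): 2[✗part,t=1,x]
e11 deliver 0→1: ·
e12 deliver 2→0: ·

1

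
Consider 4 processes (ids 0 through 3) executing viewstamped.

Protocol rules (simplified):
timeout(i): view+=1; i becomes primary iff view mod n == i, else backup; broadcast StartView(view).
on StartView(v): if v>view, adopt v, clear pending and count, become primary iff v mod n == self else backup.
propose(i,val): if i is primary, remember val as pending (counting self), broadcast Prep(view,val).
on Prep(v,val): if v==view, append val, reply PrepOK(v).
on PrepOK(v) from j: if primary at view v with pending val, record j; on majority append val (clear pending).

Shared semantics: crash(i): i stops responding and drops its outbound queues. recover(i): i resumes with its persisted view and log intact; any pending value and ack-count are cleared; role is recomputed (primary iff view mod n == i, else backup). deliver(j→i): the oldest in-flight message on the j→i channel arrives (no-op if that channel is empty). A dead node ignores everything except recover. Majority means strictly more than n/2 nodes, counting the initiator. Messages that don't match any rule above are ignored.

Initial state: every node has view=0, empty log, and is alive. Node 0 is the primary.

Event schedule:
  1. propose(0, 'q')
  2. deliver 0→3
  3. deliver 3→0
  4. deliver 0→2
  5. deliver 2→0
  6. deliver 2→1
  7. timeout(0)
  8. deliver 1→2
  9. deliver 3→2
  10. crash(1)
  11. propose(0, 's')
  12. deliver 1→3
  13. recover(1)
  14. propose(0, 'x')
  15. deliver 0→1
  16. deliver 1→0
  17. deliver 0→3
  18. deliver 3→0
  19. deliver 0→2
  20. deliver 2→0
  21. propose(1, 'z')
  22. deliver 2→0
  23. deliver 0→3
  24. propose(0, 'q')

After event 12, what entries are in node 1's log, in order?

e1 propose(0,'q'): ·
e2 deliver 0→3: 3[back,v=0,q]
e3 deliver 3→0: ·
e4 deliver 0→2: 2[back,v=0,q]
e5 deliver 2→0: 0[prim,v=0,q]
e6 deliver 2→1: ·
e7 timeout(0): 0[back,v=1,q]
e8 deliver 1→2: ·
e9 deliver 3→2: ·
e10 crash(1): 1[✗back,v=0,-]
e11 propose(0,'s'): ·
e12 deliver 1→3: ·

empty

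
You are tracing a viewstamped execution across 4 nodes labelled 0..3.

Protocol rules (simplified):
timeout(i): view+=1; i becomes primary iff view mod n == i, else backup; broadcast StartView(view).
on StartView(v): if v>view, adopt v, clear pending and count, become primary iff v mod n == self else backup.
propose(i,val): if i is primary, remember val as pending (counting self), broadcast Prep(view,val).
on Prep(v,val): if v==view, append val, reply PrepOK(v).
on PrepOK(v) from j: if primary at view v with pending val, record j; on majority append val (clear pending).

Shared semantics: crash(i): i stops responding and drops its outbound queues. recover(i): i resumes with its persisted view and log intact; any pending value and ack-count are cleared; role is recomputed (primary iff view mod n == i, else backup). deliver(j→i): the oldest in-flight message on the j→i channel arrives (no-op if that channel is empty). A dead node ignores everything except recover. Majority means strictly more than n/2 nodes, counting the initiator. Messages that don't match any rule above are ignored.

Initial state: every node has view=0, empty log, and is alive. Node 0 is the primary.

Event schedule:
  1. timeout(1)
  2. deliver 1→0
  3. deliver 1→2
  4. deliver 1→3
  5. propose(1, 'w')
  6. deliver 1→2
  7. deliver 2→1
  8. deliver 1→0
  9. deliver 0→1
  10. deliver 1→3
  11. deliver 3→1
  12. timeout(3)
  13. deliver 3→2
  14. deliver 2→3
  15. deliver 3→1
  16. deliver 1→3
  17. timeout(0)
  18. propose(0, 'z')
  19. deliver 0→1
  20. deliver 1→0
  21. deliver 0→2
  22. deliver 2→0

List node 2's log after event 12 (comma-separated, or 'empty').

e1 timeout(1): 1[prim,v=1,-]
e2 deliver 1→0: 0[back,v=1,-]
e3 deliver 1→2: 2[back,v=1,-]
e4 deliver 1→3: 3[back,v=1,-]
e5 propose(1,'w'): ·
e6 deliver 1→2: 2[back,v=1,w]
e7 deliver 2→1: ·
e8 deliver 1→0: 0[back,v=1,w]
e9 deliver 0→1: 1[prim,v=1,w]
e10 deliver 1→3: 3[back,v=1,w]
e11 deliver 3→1: ·
e12 timeout(3): 3[back,v=2,w]

w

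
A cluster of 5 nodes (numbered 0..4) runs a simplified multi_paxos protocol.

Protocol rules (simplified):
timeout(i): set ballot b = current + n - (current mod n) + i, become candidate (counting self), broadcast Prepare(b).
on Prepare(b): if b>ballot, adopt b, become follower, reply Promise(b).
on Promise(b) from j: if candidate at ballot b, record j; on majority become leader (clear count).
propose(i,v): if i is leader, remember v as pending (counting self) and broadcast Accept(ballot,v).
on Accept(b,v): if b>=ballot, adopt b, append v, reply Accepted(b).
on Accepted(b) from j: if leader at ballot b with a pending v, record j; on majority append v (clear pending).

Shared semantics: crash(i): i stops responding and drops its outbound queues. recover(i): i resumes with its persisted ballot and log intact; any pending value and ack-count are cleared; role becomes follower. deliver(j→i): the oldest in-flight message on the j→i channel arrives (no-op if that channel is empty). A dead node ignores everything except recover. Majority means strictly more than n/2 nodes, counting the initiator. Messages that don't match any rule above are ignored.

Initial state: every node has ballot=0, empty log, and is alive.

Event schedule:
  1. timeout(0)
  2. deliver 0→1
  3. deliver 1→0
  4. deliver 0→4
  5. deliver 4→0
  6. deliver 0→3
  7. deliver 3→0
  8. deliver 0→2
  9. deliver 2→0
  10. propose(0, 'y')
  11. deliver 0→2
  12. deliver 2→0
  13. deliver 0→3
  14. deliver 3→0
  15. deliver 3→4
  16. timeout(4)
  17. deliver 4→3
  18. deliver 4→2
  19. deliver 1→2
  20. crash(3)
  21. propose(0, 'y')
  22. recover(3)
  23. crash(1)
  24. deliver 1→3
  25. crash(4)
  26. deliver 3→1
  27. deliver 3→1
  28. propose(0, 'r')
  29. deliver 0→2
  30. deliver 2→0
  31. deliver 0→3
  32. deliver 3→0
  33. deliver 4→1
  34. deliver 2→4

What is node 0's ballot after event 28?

step 1 timeout(0): 0={cand,b=5,log=-}
step 2 deliver 0→1: 1={foll,b=5,log=-}
step 3 deliver 1→0: —
step 4 deliver 0→4: 4={foll,b=5,log=-}
step 5 deliver 4→0: 0={lead,b=5,log=-}
step 6 deliver 0→3: 3={foll,b=5,log=-}
step 7 deliver 3→0: —
step 8 deliver 0→2: 2={foll,b=5,log=-}
step 9 deliver 2→0: —
step 10 propose(0,'y'): —
step 11 deliver 0→2: 2={foll,b=5,log=y}
step 12 deliver 2→0: —
step 13 deliver 0→3: 3={foll,b=5,log=y}
step 14 deliver 3→0: 0={lead,b=5,log=y}
step 15 deliver 3→4: —
step 16 timeout(4): 4={cand,b=14,log=-}
step 17 deliver 4→3: 3={foll,b=14,log=y}
step 18 deliver 4→2: 2={foll,b=14,log=y}
step 19 deliver 1→2: —
step 20 crash(3): 3={✗foll,b=14,log=y}
step 21 propose(0,'y'): —
step 22 recover(3): 3={foll,b=14,log=y}
step 23 crash(1): 1={✗foll,b=5,log=-}
step 24 deliver 1→3: —
step 25 crash(4): 4={✗cand,b=14,log=-}
step 26 deliver 3→1: —
step 27 deliver 3→1: —
step 28 propose(0,'r'): —

5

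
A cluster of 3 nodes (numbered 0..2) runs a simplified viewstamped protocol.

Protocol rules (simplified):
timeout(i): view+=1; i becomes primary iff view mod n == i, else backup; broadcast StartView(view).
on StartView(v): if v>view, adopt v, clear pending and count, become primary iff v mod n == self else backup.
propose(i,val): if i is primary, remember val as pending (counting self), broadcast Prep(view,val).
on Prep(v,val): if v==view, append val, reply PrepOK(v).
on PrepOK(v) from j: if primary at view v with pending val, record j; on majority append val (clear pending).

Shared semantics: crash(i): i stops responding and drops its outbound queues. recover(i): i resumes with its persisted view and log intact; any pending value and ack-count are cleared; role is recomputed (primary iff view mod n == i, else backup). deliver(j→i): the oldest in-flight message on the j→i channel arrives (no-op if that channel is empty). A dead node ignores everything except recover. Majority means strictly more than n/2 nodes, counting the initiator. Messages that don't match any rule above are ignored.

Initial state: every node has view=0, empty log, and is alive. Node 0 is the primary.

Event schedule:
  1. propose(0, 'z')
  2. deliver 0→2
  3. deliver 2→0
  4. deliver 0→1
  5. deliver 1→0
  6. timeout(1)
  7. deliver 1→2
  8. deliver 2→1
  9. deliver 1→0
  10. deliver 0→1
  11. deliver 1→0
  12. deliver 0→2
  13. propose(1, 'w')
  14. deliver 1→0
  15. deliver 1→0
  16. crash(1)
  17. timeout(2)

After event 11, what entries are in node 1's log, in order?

after 1 — propose(0,'z'): ·
after 2 — deliver 0→2: n2:back/v0/[z]
after 3 — deliver 2→0: n0:prim/v0/[z]
after 4 — deliver 0→1: n1:back/v0/[z]
after 5 — deliver 1→0: ·
after 6 — timeout(1): n1:prim/v1/[z]
after 7 — deliver 1→2: n2:back/v1/[z]
after 8 — deliver 2→1: ·
after 9 — deliver 1→0: n0:back/v1/[z]
after 10 — deliver 0→1: ·
after 11 — deliver 1→0: ·

z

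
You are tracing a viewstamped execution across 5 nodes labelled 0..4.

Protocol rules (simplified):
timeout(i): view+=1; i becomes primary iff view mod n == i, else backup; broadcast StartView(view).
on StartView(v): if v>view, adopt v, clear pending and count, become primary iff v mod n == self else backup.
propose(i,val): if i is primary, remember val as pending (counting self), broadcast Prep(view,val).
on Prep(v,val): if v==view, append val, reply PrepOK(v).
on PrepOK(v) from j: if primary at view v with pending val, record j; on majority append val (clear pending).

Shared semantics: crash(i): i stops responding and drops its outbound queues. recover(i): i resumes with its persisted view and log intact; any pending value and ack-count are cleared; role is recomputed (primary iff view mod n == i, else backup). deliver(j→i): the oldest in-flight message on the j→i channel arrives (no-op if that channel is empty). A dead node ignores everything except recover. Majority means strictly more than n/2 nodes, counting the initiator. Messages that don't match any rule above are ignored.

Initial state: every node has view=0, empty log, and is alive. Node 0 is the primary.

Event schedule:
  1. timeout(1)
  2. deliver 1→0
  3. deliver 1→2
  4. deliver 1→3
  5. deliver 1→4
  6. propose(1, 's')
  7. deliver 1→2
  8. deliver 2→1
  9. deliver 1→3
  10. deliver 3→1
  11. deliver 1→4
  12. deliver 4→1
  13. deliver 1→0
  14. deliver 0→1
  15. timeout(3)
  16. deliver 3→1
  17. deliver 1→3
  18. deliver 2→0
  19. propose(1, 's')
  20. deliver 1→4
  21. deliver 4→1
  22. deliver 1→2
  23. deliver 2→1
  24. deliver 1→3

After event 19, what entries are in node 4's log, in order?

s

1. timeout(1):  <1:prim v1 ->
2. deliver 1→0:  <0:back v1 ->
3. deliver 1→2:  <2:back v1 ->
4. deliver 1→3:  <3:back v1 ->
5. deliver 1→4:  <4:back v1 ->
6. propose(1,'s'):  nop
7. deliver 1→2:  <2:back v1 s>
8. deliver 2→1:  nop
9. deliver 1→3:  <3:back v1 s>
10. deliver 3→1:  <1:prim v1 s>
11. deliver 1→4:  <4:back v1 s>
12. deliver 4→1:  nop
13. deliver 1→0:  <0:back v1 s>
14. deliver 0→1:  nop
15. timeout(3):  <3:back v2 s>
16. deliver 3→1:  <1:back v2 s>
17. deliver 1→3:  nop
18. deliver 2→0:  nop
19. propose(1,'s'):  nop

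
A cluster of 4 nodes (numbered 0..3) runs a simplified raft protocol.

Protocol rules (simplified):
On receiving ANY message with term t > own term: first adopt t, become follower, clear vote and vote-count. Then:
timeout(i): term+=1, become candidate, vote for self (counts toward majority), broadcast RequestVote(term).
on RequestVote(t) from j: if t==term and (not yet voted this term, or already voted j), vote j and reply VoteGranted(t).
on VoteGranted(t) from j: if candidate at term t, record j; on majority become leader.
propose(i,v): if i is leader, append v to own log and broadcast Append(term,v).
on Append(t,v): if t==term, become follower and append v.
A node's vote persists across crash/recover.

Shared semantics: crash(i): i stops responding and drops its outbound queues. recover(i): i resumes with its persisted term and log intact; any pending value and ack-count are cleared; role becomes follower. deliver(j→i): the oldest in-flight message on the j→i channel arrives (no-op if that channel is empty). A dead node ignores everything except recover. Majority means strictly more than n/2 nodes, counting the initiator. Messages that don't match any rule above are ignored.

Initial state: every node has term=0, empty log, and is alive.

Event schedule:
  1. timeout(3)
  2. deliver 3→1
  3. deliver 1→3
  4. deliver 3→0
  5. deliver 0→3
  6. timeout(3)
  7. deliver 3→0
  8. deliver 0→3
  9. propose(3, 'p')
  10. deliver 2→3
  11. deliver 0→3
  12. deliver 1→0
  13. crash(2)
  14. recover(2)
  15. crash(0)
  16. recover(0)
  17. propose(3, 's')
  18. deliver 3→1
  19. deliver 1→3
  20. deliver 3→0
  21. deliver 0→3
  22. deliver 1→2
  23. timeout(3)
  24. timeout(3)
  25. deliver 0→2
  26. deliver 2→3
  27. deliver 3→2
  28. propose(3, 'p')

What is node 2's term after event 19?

1. timeout(3):  <3:cand t1 ->
2. deliver 3→1:  <1:foll t1 ->
3. deliver 1→3:  nop
4. deliver 3→0:  <0:foll t1 ->
5. deliver 0→3:  <3:lead t1 ->
6. timeout(3):  <3:cand t2 ->
7. deliver 3→0:  <0:foll t2 ->
8. deliver 0→3:  nop
9. propose(3,'p'):  nop
10. deliver 2→3:  nop
11. deliver 0→3:  nop
12. deliver 1→0:  nop
13. crash(2):  <2:✗foll t0 ->
14. recover(2):  <2:foll t0 ->
15. crash(0):  <0:✗foll t2 ->
16. recover(0):  <0:foll t2 ->
17. propose(3,'s'):  nop
18. deliver 3→1:  <1:foll t2 ->
19. deliver 1→3:  <3:lead t2 ->

0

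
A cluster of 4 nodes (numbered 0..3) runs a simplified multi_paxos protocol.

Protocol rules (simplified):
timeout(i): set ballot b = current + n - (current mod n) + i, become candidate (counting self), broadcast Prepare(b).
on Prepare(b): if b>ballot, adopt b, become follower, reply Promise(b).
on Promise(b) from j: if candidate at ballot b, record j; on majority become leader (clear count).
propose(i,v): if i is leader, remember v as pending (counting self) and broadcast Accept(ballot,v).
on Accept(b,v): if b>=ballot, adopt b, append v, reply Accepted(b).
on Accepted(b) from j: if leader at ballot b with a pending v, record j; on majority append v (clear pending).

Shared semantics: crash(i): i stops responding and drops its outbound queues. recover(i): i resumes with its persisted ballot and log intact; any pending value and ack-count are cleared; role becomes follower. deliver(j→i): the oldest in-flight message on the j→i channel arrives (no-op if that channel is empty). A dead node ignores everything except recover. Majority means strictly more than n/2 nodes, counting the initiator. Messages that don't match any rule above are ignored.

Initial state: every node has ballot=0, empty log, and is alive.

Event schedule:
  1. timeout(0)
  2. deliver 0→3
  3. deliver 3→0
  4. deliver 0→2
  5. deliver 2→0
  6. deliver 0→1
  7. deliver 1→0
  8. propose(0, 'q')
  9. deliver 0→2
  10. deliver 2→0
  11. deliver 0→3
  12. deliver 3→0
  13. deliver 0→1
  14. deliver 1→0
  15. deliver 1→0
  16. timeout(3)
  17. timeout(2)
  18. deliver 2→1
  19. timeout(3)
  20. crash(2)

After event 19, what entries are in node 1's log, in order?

e1 timeout(0): 0[cand,b=4,-]
e2 deliver 0→3: 3[foll,b=4,-]
e3 deliver 3→0: ·
e4 deliver 0→2: 2[foll,b=4,-]
e5 deliver 2→0: 0[lead,b=4,-]
e6 deliver 0→1: 1[foll,b=4,-]
e7 deliver 1→0: ·
e8 propose(0,'q'): ·
e9 deliver 0→2: 2[foll,b=4,q]
e10 deliver 2→0: ·
e11 deliver 0→3: 3[foll,b=4,q]
e12 deliver 3→0: 0[lead,b=4,q]
e13 deliver 0→1: 1[foll,b=4,q]
e14 deliver 1→0: ·
e15 deliver 1→0: ·
e16 timeout(3): 3[cand,b=11,q]
e17 timeout(2): 2[cand,b=10,q]
e18 deliver 2→1: 1[foll,b=10,q]
e19 timeout(3): 3[cand,b=15,q]

q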